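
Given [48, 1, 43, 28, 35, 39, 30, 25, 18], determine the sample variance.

201.5

Step 1: Compute the mean: (48 + 1 + 43 + 28 + 35 + 39 + 30 + 25 + 18) / 9 = 29.6667
Step 2: Compute squared deviations from the mean:
  (48 - 29.6667)^2 = 336.1111
  (1 - 29.6667)^2 = 821.7778
  (43 - 29.6667)^2 = 177.7778
  (28 - 29.6667)^2 = 2.7778
  (35 - 29.6667)^2 = 28.4444
  (39 - 29.6667)^2 = 87.1111
  (30 - 29.6667)^2 = 0.1111
  (25 - 29.6667)^2 = 21.7778
  (18 - 29.6667)^2 = 136.1111
Step 3: Sum of squared deviations = 1612
Step 4: Sample variance = 1612 / 8 = 201.5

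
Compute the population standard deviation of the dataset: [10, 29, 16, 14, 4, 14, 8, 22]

7.432

Step 1: Compute the mean: 14.625
Step 2: Sum of squared deviations from the mean: 441.875
Step 3: Population variance = 441.875 / 8 = 55.2344
Step 4: Standard deviation = sqrt(55.2344) = 7.432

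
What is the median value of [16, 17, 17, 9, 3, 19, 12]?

16

Step 1: Sort the data in ascending order: [3, 9, 12, 16, 17, 17, 19]
Step 2: The number of values is n = 7.
Step 3: Since n is odd, the median is the middle value at position 4: 16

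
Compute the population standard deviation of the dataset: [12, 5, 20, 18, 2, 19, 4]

7.1685

Step 1: Compute the mean: 11.4286
Step 2: Sum of squared deviations from the mean: 359.7143
Step 3: Population variance = 359.7143 / 7 = 51.3878
Step 4: Standard deviation = sqrt(51.3878) = 7.1685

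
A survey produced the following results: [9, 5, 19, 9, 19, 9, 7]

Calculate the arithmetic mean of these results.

11

Step 1: Sum all values: 9 + 5 + 19 + 9 + 19 + 9 + 7 = 77
Step 2: Count the number of values: n = 7
Step 3: Mean = sum / n = 77 / 7 = 11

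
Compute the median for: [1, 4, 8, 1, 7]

4

Step 1: Sort the data in ascending order: [1, 1, 4, 7, 8]
Step 2: The number of values is n = 5.
Step 3: Since n is odd, the median is the middle value at position 3: 4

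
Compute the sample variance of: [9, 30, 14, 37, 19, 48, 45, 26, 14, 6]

221.5111

Step 1: Compute the mean: (9 + 30 + 14 + 37 + 19 + 48 + 45 + 26 + 14 + 6) / 10 = 24.8
Step 2: Compute squared deviations from the mean:
  (9 - 24.8)^2 = 249.64
  (30 - 24.8)^2 = 27.04
  (14 - 24.8)^2 = 116.64
  (37 - 24.8)^2 = 148.84
  (19 - 24.8)^2 = 33.64
  (48 - 24.8)^2 = 538.24
  (45 - 24.8)^2 = 408.04
  (26 - 24.8)^2 = 1.44
  (14 - 24.8)^2 = 116.64
  (6 - 24.8)^2 = 353.44
Step 3: Sum of squared deviations = 1993.6
Step 4: Sample variance = 1993.6 / 9 = 221.5111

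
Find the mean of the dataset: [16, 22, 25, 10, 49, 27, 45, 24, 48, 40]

30.6

Step 1: Sum all values: 16 + 22 + 25 + 10 + 49 + 27 + 45 + 24 + 48 + 40 = 306
Step 2: Count the number of values: n = 10
Step 3: Mean = sum / n = 306 / 10 = 30.6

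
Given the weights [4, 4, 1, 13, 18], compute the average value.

8

Step 1: Sum all values: 4 + 4 + 1 + 13 + 18 = 40
Step 2: Count the number of values: n = 5
Step 3: Mean = sum / n = 40 / 5 = 8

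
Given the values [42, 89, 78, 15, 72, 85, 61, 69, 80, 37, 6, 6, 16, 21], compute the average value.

48.3571

Step 1: Sum all values: 42 + 89 + 78 + 15 + 72 + 85 + 61 + 69 + 80 + 37 + 6 + 6 + 16 + 21 = 677
Step 2: Count the number of values: n = 14
Step 3: Mean = sum / n = 677 / 14 = 48.3571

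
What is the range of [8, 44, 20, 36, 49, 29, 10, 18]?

41

Step 1: Identify the maximum value: max = 49
Step 2: Identify the minimum value: min = 8
Step 3: Range = max - min = 49 - 8 = 41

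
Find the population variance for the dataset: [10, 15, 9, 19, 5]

23.84

Step 1: Compute the mean: (10 + 15 + 9 + 19 + 5) / 5 = 11.6
Step 2: Compute squared deviations from the mean:
  (10 - 11.6)^2 = 2.56
  (15 - 11.6)^2 = 11.56
  (9 - 11.6)^2 = 6.76
  (19 - 11.6)^2 = 54.76
  (5 - 11.6)^2 = 43.56
Step 3: Sum of squared deviations = 119.2
Step 4: Population variance = 119.2 / 5 = 23.84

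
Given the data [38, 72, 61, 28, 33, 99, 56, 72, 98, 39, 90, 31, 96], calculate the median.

61

Step 1: Sort the data in ascending order: [28, 31, 33, 38, 39, 56, 61, 72, 72, 90, 96, 98, 99]
Step 2: The number of values is n = 13.
Step 3: Since n is odd, the median is the middle value at position 7: 61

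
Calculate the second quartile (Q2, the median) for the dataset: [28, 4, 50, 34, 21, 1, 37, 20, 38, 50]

31

Step 1: Sort the data: [1, 4, 20, 21, 28, 34, 37, 38, 50, 50]
Step 2: n = 10
Step 3: Q2 is the median. Since n is even, it is the average of the values at positions 5 and 6:
  Q2 = (28 + 34) / 2 = 31
Step 4: Q2 = 31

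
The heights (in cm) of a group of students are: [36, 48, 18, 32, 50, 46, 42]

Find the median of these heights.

42

Step 1: Sort the data in ascending order: [18, 32, 36, 42, 46, 48, 50]
Step 2: The number of values is n = 7.
Step 3: Since n is odd, the median is the middle value at position 4: 42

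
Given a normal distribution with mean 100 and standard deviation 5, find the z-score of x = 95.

-1

Step 1: Recall the z-score formula: z = (x - mu) / sigma
Step 2: Substitute values: z = (95 - 100) / 5
Step 3: z = -5 / 5 = -1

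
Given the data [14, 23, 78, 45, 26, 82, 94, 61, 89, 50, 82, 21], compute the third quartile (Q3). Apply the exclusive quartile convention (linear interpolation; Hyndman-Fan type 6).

82

Step 1: Sort the data: [14, 21, 23, 26, 45, 50, 61, 78, 82, 82, 89, 94]
Step 2: n = 12
Step 3: Using the exclusive quartile method:
  Q1 = 23.75
  Q2 (median) = 55.5
  Q3 = 82
  IQR = Q3 - Q1 = 82 - 23.75 = 58.25
Step 4: Q3 = 82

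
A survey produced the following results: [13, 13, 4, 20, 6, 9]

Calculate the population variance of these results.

27.8056

Step 1: Compute the mean: (13 + 13 + 4 + 20 + 6 + 9) / 6 = 10.8333
Step 2: Compute squared deviations from the mean:
  (13 - 10.8333)^2 = 4.6944
  (13 - 10.8333)^2 = 4.6944
  (4 - 10.8333)^2 = 46.6944
  (20 - 10.8333)^2 = 84.0278
  (6 - 10.8333)^2 = 23.3611
  (9 - 10.8333)^2 = 3.3611
Step 3: Sum of squared deviations = 166.8333
Step 4: Population variance = 166.8333 / 6 = 27.8056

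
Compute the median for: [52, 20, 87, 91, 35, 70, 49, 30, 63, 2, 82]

52

Step 1: Sort the data in ascending order: [2, 20, 30, 35, 49, 52, 63, 70, 82, 87, 91]
Step 2: The number of values is n = 11.
Step 3: Since n is odd, the median is the middle value at position 6: 52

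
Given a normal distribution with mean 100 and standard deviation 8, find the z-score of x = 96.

-0.5

Step 1: Recall the z-score formula: z = (x - mu) / sigma
Step 2: Substitute values: z = (96 - 100) / 8
Step 3: z = -4 / 8 = -0.5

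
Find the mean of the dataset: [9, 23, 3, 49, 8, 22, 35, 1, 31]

20.1111

Step 1: Sum all values: 9 + 23 + 3 + 49 + 8 + 22 + 35 + 1 + 31 = 181
Step 2: Count the number of values: n = 9
Step 3: Mean = sum / n = 181 / 9 = 20.1111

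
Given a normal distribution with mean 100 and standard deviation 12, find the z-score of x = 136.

3

Step 1: Recall the z-score formula: z = (x - mu) / sigma
Step 2: Substitute values: z = (136 - 100) / 12
Step 3: z = 36 / 12 = 3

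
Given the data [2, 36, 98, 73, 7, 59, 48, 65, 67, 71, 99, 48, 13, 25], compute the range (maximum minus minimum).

97

Step 1: Identify the maximum value: max = 99
Step 2: Identify the minimum value: min = 2
Step 3: Range = max - min = 99 - 2 = 97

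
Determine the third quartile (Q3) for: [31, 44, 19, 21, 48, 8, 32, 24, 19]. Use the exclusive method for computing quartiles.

38

Step 1: Sort the data: [8, 19, 19, 21, 24, 31, 32, 44, 48]
Step 2: n = 9
Step 3: Using the exclusive quartile method:
  Q1 = 19
  Q2 (median) = 24
  Q3 = 38
  IQR = Q3 - Q1 = 38 - 19 = 19
Step 4: Q3 = 38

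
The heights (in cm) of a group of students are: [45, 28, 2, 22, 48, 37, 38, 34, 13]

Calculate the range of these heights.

46

Step 1: Identify the maximum value: max = 48
Step 2: Identify the minimum value: min = 2
Step 3: Range = max - min = 48 - 2 = 46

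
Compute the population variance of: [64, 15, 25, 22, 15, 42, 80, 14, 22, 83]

679.56

Step 1: Compute the mean: (64 + 15 + 25 + 22 + 15 + 42 + 80 + 14 + 22 + 83) / 10 = 38.2
Step 2: Compute squared deviations from the mean:
  (64 - 38.2)^2 = 665.64
  (15 - 38.2)^2 = 538.24
  (25 - 38.2)^2 = 174.24
  (22 - 38.2)^2 = 262.44
  (15 - 38.2)^2 = 538.24
  (42 - 38.2)^2 = 14.44
  (80 - 38.2)^2 = 1747.24
  (14 - 38.2)^2 = 585.64
  (22 - 38.2)^2 = 262.44
  (83 - 38.2)^2 = 2007.04
Step 3: Sum of squared deviations = 6795.6
Step 4: Population variance = 6795.6 / 10 = 679.56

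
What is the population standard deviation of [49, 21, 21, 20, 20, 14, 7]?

12.1151

Step 1: Compute the mean: 21.7143
Step 2: Sum of squared deviations from the mean: 1027.4286
Step 3: Population variance = 1027.4286 / 7 = 146.7755
Step 4: Standard deviation = sqrt(146.7755) = 12.1151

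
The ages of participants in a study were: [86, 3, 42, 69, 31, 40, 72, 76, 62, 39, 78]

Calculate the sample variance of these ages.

639.0545

Step 1: Compute the mean: (86 + 3 + 42 + 69 + 31 + 40 + 72 + 76 + 62 + 39 + 78) / 11 = 54.3636
Step 2: Compute squared deviations from the mean:
  (86 - 54.3636)^2 = 1000.8595
  (3 - 54.3636)^2 = 2638.2231
  (42 - 54.3636)^2 = 152.8595
  (69 - 54.3636)^2 = 214.2231
  (31 - 54.3636)^2 = 545.8595
  (40 - 54.3636)^2 = 206.314
  (72 - 54.3636)^2 = 311.0413
  (76 - 54.3636)^2 = 468.1322
  (62 - 54.3636)^2 = 58.314
  (39 - 54.3636)^2 = 236.0413
  (78 - 54.3636)^2 = 558.6777
Step 3: Sum of squared deviations = 6390.5455
Step 4: Sample variance = 6390.5455 / 10 = 639.0545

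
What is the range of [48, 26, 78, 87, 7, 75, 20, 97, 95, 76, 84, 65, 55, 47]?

90

Step 1: Identify the maximum value: max = 97
Step 2: Identify the minimum value: min = 7
Step 3: Range = max - min = 97 - 7 = 90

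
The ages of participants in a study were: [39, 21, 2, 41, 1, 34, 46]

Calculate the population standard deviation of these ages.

17.252

Step 1: Compute the mean: 26.2857
Step 2: Sum of squared deviations from the mean: 2083.4286
Step 3: Population variance = 2083.4286 / 7 = 297.6327
Step 4: Standard deviation = sqrt(297.6327) = 17.252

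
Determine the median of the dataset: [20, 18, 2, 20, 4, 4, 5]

5

Step 1: Sort the data in ascending order: [2, 4, 4, 5, 18, 20, 20]
Step 2: The number of values is n = 7.
Step 3: Since n is odd, the median is the middle value at position 4: 5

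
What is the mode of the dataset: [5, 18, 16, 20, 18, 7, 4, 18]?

18

Step 1: Count the frequency of each value:
  4: appears 1 time(s)
  5: appears 1 time(s)
  7: appears 1 time(s)
  16: appears 1 time(s)
  18: appears 3 time(s)
  20: appears 1 time(s)
Step 2: The value 18 appears most frequently (3 times).
Step 3: Mode = 18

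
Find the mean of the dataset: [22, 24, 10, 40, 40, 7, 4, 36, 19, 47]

24.9

Step 1: Sum all values: 22 + 24 + 10 + 40 + 40 + 7 + 4 + 36 + 19 + 47 = 249
Step 2: Count the number of values: n = 10
Step 3: Mean = sum / n = 249 / 10 = 24.9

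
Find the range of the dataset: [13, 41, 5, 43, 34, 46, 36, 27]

41

Step 1: Identify the maximum value: max = 46
Step 2: Identify the minimum value: min = 5
Step 3: Range = max - min = 46 - 5 = 41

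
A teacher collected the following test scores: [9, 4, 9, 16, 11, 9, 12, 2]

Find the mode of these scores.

9

Step 1: Count the frequency of each value:
  2: appears 1 time(s)
  4: appears 1 time(s)
  9: appears 3 time(s)
  11: appears 1 time(s)
  12: appears 1 time(s)
  16: appears 1 time(s)
Step 2: The value 9 appears most frequently (3 times).
Step 3: Mode = 9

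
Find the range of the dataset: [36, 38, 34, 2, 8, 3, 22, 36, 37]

36

Step 1: Identify the maximum value: max = 38
Step 2: Identify the minimum value: min = 2
Step 3: Range = max - min = 38 - 2 = 36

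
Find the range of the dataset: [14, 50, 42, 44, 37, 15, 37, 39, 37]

36

Step 1: Identify the maximum value: max = 50
Step 2: Identify the minimum value: min = 14
Step 3: Range = max - min = 50 - 14 = 36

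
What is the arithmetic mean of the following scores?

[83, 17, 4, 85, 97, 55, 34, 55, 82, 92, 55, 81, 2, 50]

56.5714

Step 1: Sum all values: 83 + 17 + 4 + 85 + 97 + 55 + 34 + 55 + 82 + 92 + 55 + 81 + 2 + 50 = 792
Step 2: Count the number of values: n = 14
Step 3: Mean = sum / n = 792 / 14 = 56.5714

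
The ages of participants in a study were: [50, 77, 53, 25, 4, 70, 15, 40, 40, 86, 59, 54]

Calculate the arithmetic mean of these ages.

47.75

Step 1: Sum all values: 50 + 77 + 53 + 25 + 4 + 70 + 15 + 40 + 40 + 86 + 59 + 54 = 573
Step 2: Count the number of values: n = 12
Step 3: Mean = sum / n = 573 / 12 = 47.75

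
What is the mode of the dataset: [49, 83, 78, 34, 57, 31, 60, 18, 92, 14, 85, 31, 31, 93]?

31

Step 1: Count the frequency of each value:
  14: appears 1 time(s)
  18: appears 1 time(s)
  31: appears 3 time(s)
  34: appears 1 time(s)
  49: appears 1 time(s)
  57: appears 1 time(s)
  60: appears 1 time(s)
  78: appears 1 time(s)
  83: appears 1 time(s)
  85: appears 1 time(s)
  92: appears 1 time(s)
  93: appears 1 time(s)
Step 2: The value 31 appears most frequently (3 times).
Step 3: Mode = 31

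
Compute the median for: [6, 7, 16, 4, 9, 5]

6.5

Step 1: Sort the data in ascending order: [4, 5, 6, 7, 9, 16]
Step 2: The number of values is n = 6.
Step 3: Since n is even, the median is the average of positions 3 and 4:
  Median = (6 + 7) / 2 = 6.5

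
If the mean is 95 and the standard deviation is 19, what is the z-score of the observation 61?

-1.7895

Step 1: Recall the z-score formula: z = (x - mu) / sigma
Step 2: Substitute values: z = (61 - 95) / 19
Step 3: z = -34 / 19 = -1.7895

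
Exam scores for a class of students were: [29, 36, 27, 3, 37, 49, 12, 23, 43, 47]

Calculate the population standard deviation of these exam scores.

14.1859

Step 1: Compute the mean: 30.6
Step 2: Sum of squared deviations from the mean: 2012.4
Step 3: Population variance = 2012.4 / 10 = 201.24
Step 4: Standard deviation = sqrt(201.24) = 14.1859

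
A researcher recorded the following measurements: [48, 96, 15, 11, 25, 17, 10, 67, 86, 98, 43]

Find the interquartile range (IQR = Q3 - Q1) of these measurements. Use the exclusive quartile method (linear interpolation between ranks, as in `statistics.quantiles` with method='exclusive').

71

Step 1: Sort the data: [10, 11, 15, 17, 25, 43, 48, 67, 86, 96, 98]
Step 2: n = 11
Step 3: Using the exclusive quartile method:
  Q1 = 15
  Q2 (median) = 43
  Q3 = 86
  IQR = Q3 - Q1 = 86 - 15 = 71
Step 4: IQR = 71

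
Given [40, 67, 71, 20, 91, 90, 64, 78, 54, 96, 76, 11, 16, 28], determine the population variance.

801.2041

Step 1: Compute the mean: (40 + 67 + 71 + 20 + 91 + 90 + 64 + 78 + 54 + 96 + 76 + 11 + 16 + 28) / 14 = 57.2857
Step 2: Compute squared deviations from the mean:
  (40 - 57.2857)^2 = 298.7959
  (67 - 57.2857)^2 = 94.3673
  (71 - 57.2857)^2 = 188.0816
  (20 - 57.2857)^2 = 1390.2245
  (91 - 57.2857)^2 = 1136.6531
  (90 - 57.2857)^2 = 1070.2245
  (64 - 57.2857)^2 = 45.0816
  (78 - 57.2857)^2 = 429.0816
  (54 - 57.2857)^2 = 10.7959
  (96 - 57.2857)^2 = 1498.7959
  (76 - 57.2857)^2 = 350.2245
  (11 - 57.2857)^2 = 2142.3673
  (16 - 57.2857)^2 = 1704.5102
  (28 - 57.2857)^2 = 857.6531
Step 3: Sum of squared deviations = 11216.8571
Step 4: Population variance = 11216.8571 / 14 = 801.2041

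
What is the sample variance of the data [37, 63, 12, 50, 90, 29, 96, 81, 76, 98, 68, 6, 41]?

958.1026

Step 1: Compute the mean: (37 + 63 + 12 + 50 + 90 + 29 + 96 + 81 + 76 + 98 + 68 + 6 + 41) / 13 = 57.4615
Step 2: Compute squared deviations from the mean:
  (37 - 57.4615)^2 = 418.6746
  (63 - 57.4615)^2 = 30.6746
  (12 - 57.4615)^2 = 2066.7515
  (50 - 57.4615)^2 = 55.6746
  (90 - 57.4615)^2 = 1058.7515
  (29 - 57.4615)^2 = 810.0592
  (96 - 57.4615)^2 = 1485.213
  (81 - 57.4615)^2 = 554.0592
  (76 - 57.4615)^2 = 343.6746
  (98 - 57.4615)^2 = 1643.3669
  (68 - 57.4615)^2 = 111.0592
  (6 - 57.4615)^2 = 2648.2899
  (41 - 57.4615)^2 = 270.9822
Step 3: Sum of squared deviations = 11497.2308
Step 4: Sample variance = 11497.2308 / 12 = 958.1026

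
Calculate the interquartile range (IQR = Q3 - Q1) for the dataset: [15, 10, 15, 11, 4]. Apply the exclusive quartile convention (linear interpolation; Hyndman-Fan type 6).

8

Step 1: Sort the data: [4, 10, 11, 15, 15]
Step 2: n = 5
Step 3: Using the exclusive quartile method:
  Q1 = 7
  Q2 (median) = 11
  Q3 = 15
  IQR = Q3 - Q1 = 15 - 7 = 8
Step 4: IQR = 8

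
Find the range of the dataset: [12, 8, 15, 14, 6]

9

Step 1: Identify the maximum value: max = 15
Step 2: Identify the minimum value: min = 6
Step 3: Range = max - min = 15 - 6 = 9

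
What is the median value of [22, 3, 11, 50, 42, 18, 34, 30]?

26

Step 1: Sort the data in ascending order: [3, 11, 18, 22, 30, 34, 42, 50]
Step 2: The number of values is n = 8.
Step 3: Since n is even, the median is the average of positions 4 and 5:
  Median = (22 + 30) / 2 = 26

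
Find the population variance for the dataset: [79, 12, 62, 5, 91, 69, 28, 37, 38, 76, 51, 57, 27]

655.6213

Step 1: Compute the mean: (79 + 12 + 62 + 5 + 91 + 69 + 28 + 37 + 38 + 76 + 51 + 57 + 27) / 13 = 48.6154
Step 2: Compute squared deviations from the mean:
  (79 - 48.6154)^2 = 923.2249
  (12 - 48.6154)^2 = 1340.6864
  (62 - 48.6154)^2 = 179.1479
  (5 - 48.6154)^2 = 1902.3018
  (91 - 48.6154)^2 = 1796.4556
  (69 - 48.6154)^2 = 415.5325
  (28 - 48.6154)^2 = 424.9941
  (37 - 48.6154)^2 = 134.9172
  (38 - 48.6154)^2 = 112.6864
  (76 - 48.6154)^2 = 749.9172
  (51 - 48.6154)^2 = 5.6864
  (57 - 48.6154)^2 = 70.3018
  (27 - 48.6154)^2 = 467.2249
Step 3: Sum of squared deviations = 8523.0769
Step 4: Population variance = 8523.0769 / 13 = 655.6213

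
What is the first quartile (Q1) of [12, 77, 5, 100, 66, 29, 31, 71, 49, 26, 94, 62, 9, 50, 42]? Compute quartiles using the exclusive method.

26

Step 1: Sort the data: [5, 9, 12, 26, 29, 31, 42, 49, 50, 62, 66, 71, 77, 94, 100]
Step 2: n = 15
Step 3: Using the exclusive quartile method:
  Q1 = 26
  Q2 (median) = 49
  Q3 = 71
  IQR = Q3 - Q1 = 71 - 26 = 45
Step 4: Q1 = 26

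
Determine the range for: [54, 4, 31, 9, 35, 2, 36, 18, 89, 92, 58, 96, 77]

94

Step 1: Identify the maximum value: max = 96
Step 2: Identify the minimum value: min = 2
Step 3: Range = max - min = 96 - 2 = 94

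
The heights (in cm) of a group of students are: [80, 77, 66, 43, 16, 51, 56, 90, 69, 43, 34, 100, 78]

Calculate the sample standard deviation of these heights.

23.938

Step 1: Compute the mean: 61.7692
Step 2: Sum of squared deviations from the mean: 6876.3077
Step 3: Sample variance = 6876.3077 / 12 = 573.0256
Step 4: Standard deviation = sqrt(573.0256) = 23.938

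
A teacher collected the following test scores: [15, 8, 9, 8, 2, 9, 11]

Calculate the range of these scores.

13

Step 1: Identify the maximum value: max = 15
Step 2: Identify the minimum value: min = 2
Step 3: Range = max - min = 15 - 2 = 13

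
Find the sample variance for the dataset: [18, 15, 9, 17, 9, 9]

18.5667

Step 1: Compute the mean: (18 + 15 + 9 + 17 + 9 + 9) / 6 = 12.8333
Step 2: Compute squared deviations from the mean:
  (18 - 12.8333)^2 = 26.6944
  (15 - 12.8333)^2 = 4.6944
  (9 - 12.8333)^2 = 14.6944
  (17 - 12.8333)^2 = 17.3611
  (9 - 12.8333)^2 = 14.6944
  (9 - 12.8333)^2 = 14.6944
Step 3: Sum of squared deviations = 92.8333
Step 4: Sample variance = 92.8333 / 5 = 18.5667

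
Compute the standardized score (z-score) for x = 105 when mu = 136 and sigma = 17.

-1.8235

Step 1: Recall the z-score formula: z = (x - mu) / sigma
Step 2: Substitute values: z = (105 - 136) / 17
Step 3: z = -31 / 17 = -1.8235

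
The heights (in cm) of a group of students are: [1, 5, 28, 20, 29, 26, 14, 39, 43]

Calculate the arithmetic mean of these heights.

22.7778

Step 1: Sum all values: 1 + 5 + 28 + 20 + 29 + 26 + 14 + 39 + 43 = 205
Step 2: Count the number of values: n = 9
Step 3: Mean = sum / n = 205 / 9 = 22.7778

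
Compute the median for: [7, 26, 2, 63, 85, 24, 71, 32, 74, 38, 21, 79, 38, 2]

35

Step 1: Sort the data in ascending order: [2, 2, 7, 21, 24, 26, 32, 38, 38, 63, 71, 74, 79, 85]
Step 2: The number of values is n = 14.
Step 3: Since n is even, the median is the average of positions 7 and 8:
  Median = (32 + 38) / 2 = 35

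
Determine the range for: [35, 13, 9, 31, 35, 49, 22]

40

Step 1: Identify the maximum value: max = 49
Step 2: Identify the minimum value: min = 9
Step 3: Range = max - min = 49 - 9 = 40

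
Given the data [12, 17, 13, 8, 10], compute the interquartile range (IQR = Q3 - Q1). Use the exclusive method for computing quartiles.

6

Step 1: Sort the data: [8, 10, 12, 13, 17]
Step 2: n = 5
Step 3: Using the exclusive quartile method:
  Q1 = 9
  Q2 (median) = 12
  Q3 = 15
  IQR = Q3 - Q1 = 15 - 9 = 6
Step 4: IQR = 6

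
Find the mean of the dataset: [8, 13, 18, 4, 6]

9.8

Step 1: Sum all values: 8 + 13 + 18 + 4 + 6 = 49
Step 2: Count the number of values: n = 5
Step 3: Mean = sum / n = 49 / 5 = 9.8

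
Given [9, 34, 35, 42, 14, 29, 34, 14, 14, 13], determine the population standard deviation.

11.47

Step 1: Compute the mean: 23.8
Step 2: Sum of squared deviations from the mean: 1315.6
Step 3: Population variance = 1315.6 / 10 = 131.56
Step 4: Standard deviation = sqrt(131.56) = 11.47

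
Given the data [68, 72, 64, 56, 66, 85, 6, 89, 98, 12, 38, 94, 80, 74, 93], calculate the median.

72

Step 1: Sort the data in ascending order: [6, 12, 38, 56, 64, 66, 68, 72, 74, 80, 85, 89, 93, 94, 98]
Step 2: The number of values is n = 15.
Step 3: Since n is odd, the median is the middle value at position 8: 72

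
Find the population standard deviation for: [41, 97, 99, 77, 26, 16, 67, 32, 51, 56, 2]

30.2838

Step 1: Compute the mean: 51.2727
Step 2: Sum of squared deviations from the mean: 10088.1818
Step 3: Population variance = 10088.1818 / 11 = 917.1074
Step 4: Standard deviation = sqrt(917.1074) = 30.2838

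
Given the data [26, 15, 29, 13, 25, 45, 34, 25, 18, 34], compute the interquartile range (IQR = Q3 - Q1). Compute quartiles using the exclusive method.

16.75

Step 1: Sort the data: [13, 15, 18, 25, 25, 26, 29, 34, 34, 45]
Step 2: n = 10
Step 3: Using the exclusive quartile method:
  Q1 = 17.25
  Q2 (median) = 25.5
  Q3 = 34
  IQR = Q3 - Q1 = 34 - 17.25 = 16.75
Step 4: IQR = 16.75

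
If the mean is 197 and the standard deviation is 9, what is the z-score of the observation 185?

-1.3333

Step 1: Recall the z-score formula: z = (x - mu) / sigma
Step 2: Substitute values: z = (185 - 197) / 9
Step 3: z = -12 / 9 = -1.3333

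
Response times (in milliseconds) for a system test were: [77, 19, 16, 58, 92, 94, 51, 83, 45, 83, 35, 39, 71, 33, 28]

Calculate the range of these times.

78

Step 1: Identify the maximum value: max = 94
Step 2: Identify the minimum value: min = 16
Step 3: Range = max - min = 94 - 16 = 78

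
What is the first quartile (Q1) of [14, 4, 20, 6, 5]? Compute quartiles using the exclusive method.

4.5

Step 1: Sort the data: [4, 5, 6, 14, 20]
Step 2: n = 5
Step 3: Using the exclusive quartile method:
  Q1 = 4.5
  Q2 (median) = 6
  Q3 = 17
  IQR = Q3 - Q1 = 17 - 4.5 = 12.5
Step 4: Q1 = 4.5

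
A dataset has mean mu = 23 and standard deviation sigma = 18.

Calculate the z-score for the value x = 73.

2.7778

Step 1: Recall the z-score formula: z = (x - mu) / sigma
Step 2: Substitute values: z = (73 - 23) / 18
Step 3: z = 50 / 18 = 2.7778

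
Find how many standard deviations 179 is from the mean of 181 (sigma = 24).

-0.0833

Step 1: Recall the z-score formula: z = (x - mu) / sigma
Step 2: Substitute values: z = (179 - 181) / 24
Step 3: z = -2 / 24 = -0.0833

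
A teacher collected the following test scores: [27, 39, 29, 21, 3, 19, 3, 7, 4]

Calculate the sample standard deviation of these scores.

13.2707

Step 1: Compute the mean: 16.8889
Step 2: Sum of squared deviations from the mean: 1408.8889
Step 3: Sample variance = 1408.8889 / 8 = 176.1111
Step 4: Standard deviation = sqrt(176.1111) = 13.2707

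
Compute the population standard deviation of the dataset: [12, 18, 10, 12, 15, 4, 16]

4.2714

Step 1: Compute the mean: 12.4286
Step 2: Sum of squared deviations from the mean: 127.7143
Step 3: Population variance = 127.7143 / 7 = 18.2449
Step 4: Standard deviation = sqrt(18.2449) = 4.2714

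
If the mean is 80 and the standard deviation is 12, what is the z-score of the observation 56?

-2

Step 1: Recall the z-score formula: z = (x - mu) / sigma
Step 2: Substitute values: z = (56 - 80) / 12
Step 3: z = -24 / 12 = -2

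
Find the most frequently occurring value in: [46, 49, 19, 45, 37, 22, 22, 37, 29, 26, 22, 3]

22

Step 1: Count the frequency of each value:
  3: appears 1 time(s)
  19: appears 1 time(s)
  22: appears 3 time(s)
  26: appears 1 time(s)
  29: appears 1 time(s)
  37: appears 2 time(s)
  45: appears 1 time(s)
  46: appears 1 time(s)
  49: appears 1 time(s)
Step 2: The value 22 appears most frequently (3 times).
Step 3: Mode = 22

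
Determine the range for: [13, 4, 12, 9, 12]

9

Step 1: Identify the maximum value: max = 13
Step 2: Identify the minimum value: min = 4
Step 3: Range = max - min = 13 - 4 = 9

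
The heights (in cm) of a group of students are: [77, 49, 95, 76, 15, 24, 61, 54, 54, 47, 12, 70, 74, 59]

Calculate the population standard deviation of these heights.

23.413

Step 1: Compute the mean: 54.7857
Step 2: Sum of squared deviations from the mean: 7674.3571
Step 3: Population variance = 7674.3571 / 14 = 548.1684
Step 4: Standard deviation = sqrt(548.1684) = 23.413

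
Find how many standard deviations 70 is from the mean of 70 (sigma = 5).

0

Step 1: Recall the z-score formula: z = (x - mu) / sigma
Step 2: Substitute values: z = (70 - 70) / 5
Step 3: z = 0 / 5 = 0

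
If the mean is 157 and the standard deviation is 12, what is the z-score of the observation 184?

2.25

Step 1: Recall the z-score formula: z = (x - mu) / sigma
Step 2: Substitute values: z = (184 - 157) / 12
Step 3: z = 27 / 12 = 2.25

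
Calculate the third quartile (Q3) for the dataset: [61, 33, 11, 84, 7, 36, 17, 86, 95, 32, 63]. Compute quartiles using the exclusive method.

84

Step 1: Sort the data: [7, 11, 17, 32, 33, 36, 61, 63, 84, 86, 95]
Step 2: n = 11
Step 3: Using the exclusive quartile method:
  Q1 = 17
  Q2 (median) = 36
  Q3 = 84
  IQR = Q3 - Q1 = 84 - 17 = 67
Step 4: Q3 = 84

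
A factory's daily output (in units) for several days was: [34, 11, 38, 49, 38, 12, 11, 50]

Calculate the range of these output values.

39

Step 1: Identify the maximum value: max = 50
Step 2: Identify the minimum value: min = 11
Step 3: Range = max - min = 50 - 11 = 39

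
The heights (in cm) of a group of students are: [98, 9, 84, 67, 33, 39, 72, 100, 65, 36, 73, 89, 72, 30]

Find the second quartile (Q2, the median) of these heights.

69.5

Step 1: Sort the data: [9, 30, 33, 36, 39, 65, 67, 72, 72, 73, 84, 89, 98, 100]
Step 2: n = 14
Step 3: Q2 is the median. Since n is even, it is the average of the values at positions 7 and 8:
  Q2 = (67 + 72) / 2 = 69.5
Step 4: Q2 = 69.5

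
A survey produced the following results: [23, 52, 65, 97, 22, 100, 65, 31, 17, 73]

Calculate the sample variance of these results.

939.1667

Step 1: Compute the mean: (23 + 52 + 65 + 97 + 22 + 100 + 65 + 31 + 17 + 73) / 10 = 54.5
Step 2: Compute squared deviations from the mean:
  (23 - 54.5)^2 = 992.25
  (52 - 54.5)^2 = 6.25
  (65 - 54.5)^2 = 110.25
  (97 - 54.5)^2 = 1806.25
  (22 - 54.5)^2 = 1056.25
  (100 - 54.5)^2 = 2070.25
  (65 - 54.5)^2 = 110.25
  (31 - 54.5)^2 = 552.25
  (17 - 54.5)^2 = 1406.25
  (73 - 54.5)^2 = 342.25
Step 3: Sum of squared deviations = 8452.5
Step 4: Sample variance = 8452.5 / 9 = 939.1667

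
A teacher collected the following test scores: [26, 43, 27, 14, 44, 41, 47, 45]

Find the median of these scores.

42

Step 1: Sort the data in ascending order: [14, 26, 27, 41, 43, 44, 45, 47]
Step 2: The number of values is n = 8.
Step 3: Since n is even, the median is the average of positions 4 and 5:
  Median = (41 + 43) / 2 = 42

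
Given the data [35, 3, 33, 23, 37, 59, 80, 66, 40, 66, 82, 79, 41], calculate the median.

41

Step 1: Sort the data in ascending order: [3, 23, 33, 35, 37, 40, 41, 59, 66, 66, 79, 80, 82]
Step 2: The number of values is n = 13.
Step 3: Since n is odd, the median is the middle value at position 7: 41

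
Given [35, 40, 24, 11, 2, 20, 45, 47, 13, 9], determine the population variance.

235.84

Step 1: Compute the mean: (35 + 40 + 24 + 11 + 2 + 20 + 45 + 47 + 13 + 9) / 10 = 24.6
Step 2: Compute squared deviations from the mean:
  (35 - 24.6)^2 = 108.16
  (40 - 24.6)^2 = 237.16
  (24 - 24.6)^2 = 0.36
  (11 - 24.6)^2 = 184.96
  (2 - 24.6)^2 = 510.76
  (20 - 24.6)^2 = 21.16
  (45 - 24.6)^2 = 416.16
  (47 - 24.6)^2 = 501.76
  (13 - 24.6)^2 = 134.56
  (9 - 24.6)^2 = 243.36
Step 3: Sum of squared deviations = 2358.4
Step 4: Population variance = 2358.4 / 10 = 235.84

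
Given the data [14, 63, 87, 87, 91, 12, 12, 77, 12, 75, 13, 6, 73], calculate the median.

63

Step 1: Sort the data in ascending order: [6, 12, 12, 12, 13, 14, 63, 73, 75, 77, 87, 87, 91]
Step 2: The number of values is n = 13.
Step 3: Since n is odd, the median is the middle value at position 7: 63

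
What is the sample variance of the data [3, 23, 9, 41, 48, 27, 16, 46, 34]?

260.2778

Step 1: Compute the mean: (3 + 23 + 9 + 41 + 48 + 27 + 16 + 46 + 34) / 9 = 27.4444
Step 2: Compute squared deviations from the mean:
  (3 - 27.4444)^2 = 597.5309
  (23 - 27.4444)^2 = 19.7531
  (9 - 27.4444)^2 = 340.1975
  (41 - 27.4444)^2 = 183.7531
  (48 - 27.4444)^2 = 422.5309
  (27 - 27.4444)^2 = 0.1975
  (16 - 27.4444)^2 = 130.9753
  (46 - 27.4444)^2 = 344.3086
  (34 - 27.4444)^2 = 42.9753
Step 3: Sum of squared deviations = 2082.2222
Step 4: Sample variance = 2082.2222 / 8 = 260.2778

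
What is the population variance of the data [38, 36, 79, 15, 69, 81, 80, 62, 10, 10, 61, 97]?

848.4722

Step 1: Compute the mean: (38 + 36 + 79 + 15 + 69 + 81 + 80 + 62 + 10 + 10 + 61 + 97) / 12 = 53.1667
Step 2: Compute squared deviations from the mean:
  (38 - 53.1667)^2 = 230.0278
  (36 - 53.1667)^2 = 294.6944
  (79 - 53.1667)^2 = 667.3611
  (15 - 53.1667)^2 = 1456.6944
  (69 - 53.1667)^2 = 250.6944
  (81 - 53.1667)^2 = 774.6944
  (80 - 53.1667)^2 = 720.0278
  (62 - 53.1667)^2 = 78.0278
  (10 - 53.1667)^2 = 1863.3611
  (10 - 53.1667)^2 = 1863.3611
  (61 - 53.1667)^2 = 61.3611
  (97 - 53.1667)^2 = 1921.3611
Step 3: Sum of squared deviations = 10181.6667
Step 4: Population variance = 10181.6667 / 12 = 848.4722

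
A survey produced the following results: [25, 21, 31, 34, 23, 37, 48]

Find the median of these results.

31

Step 1: Sort the data in ascending order: [21, 23, 25, 31, 34, 37, 48]
Step 2: The number of values is n = 7.
Step 3: Since n is odd, the median is the middle value at position 4: 31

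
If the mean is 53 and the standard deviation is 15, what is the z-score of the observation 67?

0.9333

Step 1: Recall the z-score formula: z = (x - mu) / sigma
Step 2: Substitute values: z = (67 - 53) / 15
Step 3: z = 14 / 15 = 0.9333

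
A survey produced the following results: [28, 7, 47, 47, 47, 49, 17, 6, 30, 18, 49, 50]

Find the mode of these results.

47

Step 1: Count the frequency of each value:
  6: appears 1 time(s)
  7: appears 1 time(s)
  17: appears 1 time(s)
  18: appears 1 time(s)
  28: appears 1 time(s)
  30: appears 1 time(s)
  47: appears 3 time(s)
  49: appears 2 time(s)
  50: appears 1 time(s)
Step 2: The value 47 appears most frequently (3 times).
Step 3: Mode = 47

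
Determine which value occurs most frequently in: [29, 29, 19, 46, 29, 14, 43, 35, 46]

29

Step 1: Count the frequency of each value:
  14: appears 1 time(s)
  19: appears 1 time(s)
  29: appears 3 time(s)
  35: appears 1 time(s)
  43: appears 1 time(s)
  46: appears 2 time(s)
Step 2: The value 29 appears most frequently (3 times).
Step 3: Mode = 29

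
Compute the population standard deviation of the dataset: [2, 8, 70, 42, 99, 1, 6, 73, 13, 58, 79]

34.6174

Step 1: Compute the mean: 41
Step 2: Sum of squared deviations from the mean: 13182
Step 3: Population variance = 13182 / 11 = 1198.3636
Step 4: Standard deviation = sqrt(1198.3636) = 34.6174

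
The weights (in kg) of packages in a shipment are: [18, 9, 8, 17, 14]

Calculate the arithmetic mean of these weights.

13.2

Step 1: Sum all values: 18 + 9 + 8 + 17 + 14 = 66
Step 2: Count the number of values: n = 5
Step 3: Mean = sum / n = 66 / 5 = 13.2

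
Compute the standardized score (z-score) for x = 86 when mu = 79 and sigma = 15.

0.4667

Step 1: Recall the z-score formula: z = (x - mu) / sigma
Step 2: Substitute values: z = (86 - 79) / 15
Step 3: z = 7 / 15 = 0.4667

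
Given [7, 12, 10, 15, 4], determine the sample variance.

18.3

Step 1: Compute the mean: (7 + 12 + 10 + 15 + 4) / 5 = 9.6
Step 2: Compute squared deviations from the mean:
  (7 - 9.6)^2 = 6.76
  (12 - 9.6)^2 = 5.76
  (10 - 9.6)^2 = 0.16
  (15 - 9.6)^2 = 29.16
  (4 - 9.6)^2 = 31.36
Step 3: Sum of squared deviations = 73.2
Step 4: Sample variance = 73.2 / 4 = 18.3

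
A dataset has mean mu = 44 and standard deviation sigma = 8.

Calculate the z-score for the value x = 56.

1.5

Step 1: Recall the z-score formula: z = (x - mu) / sigma
Step 2: Substitute values: z = (56 - 44) / 8
Step 3: z = 12 / 8 = 1.5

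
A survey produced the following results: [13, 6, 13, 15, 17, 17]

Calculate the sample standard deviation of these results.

4.0866

Step 1: Compute the mean: 13.5
Step 2: Sum of squared deviations from the mean: 83.5
Step 3: Sample variance = 83.5 / 5 = 16.7
Step 4: Standard deviation = sqrt(16.7) = 4.0866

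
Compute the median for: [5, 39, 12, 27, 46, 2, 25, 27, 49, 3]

26

Step 1: Sort the data in ascending order: [2, 3, 5, 12, 25, 27, 27, 39, 46, 49]
Step 2: The number of values is n = 10.
Step 3: Since n is even, the median is the average of positions 5 and 6:
  Median = (25 + 27) / 2 = 26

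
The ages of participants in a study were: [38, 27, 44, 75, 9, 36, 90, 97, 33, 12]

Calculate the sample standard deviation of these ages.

30.9137

Step 1: Compute the mean: 46.1
Step 2: Sum of squared deviations from the mean: 8600.9
Step 3: Sample variance = 8600.9 / 9 = 955.6556
Step 4: Standard deviation = sqrt(955.6556) = 30.9137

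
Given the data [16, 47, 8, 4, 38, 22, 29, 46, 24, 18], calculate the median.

23

Step 1: Sort the data in ascending order: [4, 8, 16, 18, 22, 24, 29, 38, 46, 47]
Step 2: The number of values is n = 10.
Step 3: Since n is even, the median is the average of positions 5 and 6:
  Median = (22 + 24) / 2 = 23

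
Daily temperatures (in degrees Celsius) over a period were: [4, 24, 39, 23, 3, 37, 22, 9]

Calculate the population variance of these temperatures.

168.1094

Step 1: Compute the mean: (4 + 24 + 39 + 23 + 3 + 37 + 22 + 9) / 8 = 20.125
Step 2: Compute squared deviations from the mean:
  (4 - 20.125)^2 = 260.0156
  (24 - 20.125)^2 = 15.0156
  (39 - 20.125)^2 = 356.2656
  (23 - 20.125)^2 = 8.2656
  (3 - 20.125)^2 = 293.2656
  (37 - 20.125)^2 = 284.7656
  (22 - 20.125)^2 = 3.5156
  (9 - 20.125)^2 = 123.7656
Step 3: Sum of squared deviations = 1344.875
Step 4: Population variance = 1344.875 / 8 = 168.1094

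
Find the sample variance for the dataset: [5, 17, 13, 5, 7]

28.8

Step 1: Compute the mean: (5 + 17 + 13 + 5 + 7) / 5 = 9.4
Step 2: Compute squared deviations from the mean:
  (5 - 9.4)^2 = 19.36
  (17 - 9.4)^2 = 57.76
  (13 - 9.4)^2 = 12.96
  (5 - 9.4)^2 = 19.36
  (7 - 9.4)^2 = 5.76
Step 3: Sum of squared deviations = 115.2
Step 4: Sample variance = 115.2 / 4 = 28.8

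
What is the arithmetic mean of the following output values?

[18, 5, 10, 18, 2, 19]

12

Step 1: Sum all values: 18 + 5 + 10 + 18 + 2 + 19 = 72
Step 2: Count the number of values: n = 6
Step 3: Mean = sum / n = 72 / 6 = 12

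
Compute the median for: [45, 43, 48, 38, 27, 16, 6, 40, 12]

38

Step 1: Sort the data in ascending order: [6, 12, 16, 27, 38, 40, 43, 45, 48]
Step 2: The number of values is n = 9.
Step 3: Since n is odd, the median is the middle value at position 5: 38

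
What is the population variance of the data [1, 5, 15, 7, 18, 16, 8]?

34.8571

Step 1: Compute the mean: (1 + 5 + 15 + 7 + 18 + 16 + 8) / 7 = 10
Step 2: Compute squared deviations from the mean:
  (1 - 10)^2 = 81
  (5 - 10)^2 = 25
  (15 - 10)^2 = 25
  (7 - 10)^2 = 9
  (18 - 10)^2 = 64
  (16 - 10)^2 = 36
  (8 - 10)^2 = 4
Step 3: Sum of squared deviations = 244
Step 4: Population variance = 244 / 7 = 34.8571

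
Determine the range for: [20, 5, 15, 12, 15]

15

Step 1: Identify the maximum value: max = 20
Step 2: Identify the minimum value: min = 5
Step 3: Range = max - min = 20 - 5 = 15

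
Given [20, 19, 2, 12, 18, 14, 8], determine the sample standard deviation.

6.5502

Step 1: Compute the mean: 13.2857
Step 2: Sum of squared deviations from the mean: 257.4286
Step 3: Sample variance = 257.4286 / 6 = 42.9048
Step 4: Standard deviation = sqrt(42.9048) = 6.5502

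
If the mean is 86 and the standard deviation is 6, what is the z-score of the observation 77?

-1.5

Step 1: Recall the z-score formula: z = (x - mu) / sigma
Step 2: Substitute values: z = (77 - 86) / 6
Step 3: z = -9 / 6 = -1.5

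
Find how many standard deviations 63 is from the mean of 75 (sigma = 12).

-1

Step 1: Recall the z-score formula: z = (x - mu) / sigma
Step 2: Substitute values: z = (63 - 75) / 12
Step 3: z = -12 / 12 = -1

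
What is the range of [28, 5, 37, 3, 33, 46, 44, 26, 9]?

43

Step 1: Identify the maximum value: max = 46
Step 2: Identify the minimum value: min = 3
Step 3: Range = max - min = 46 - 3 = 43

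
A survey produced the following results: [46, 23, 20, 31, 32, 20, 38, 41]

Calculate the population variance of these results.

84.9844

Step 1: Compute the mean: (46 + 23 + 20 + 31 + 32 + 20 + 38 + 41) / 8 = 31.375
Step 2: Compute squared deviations from the mean:
  (46 - 31.375)^2 = 213.8906
  (23 - 31.375)^2 = 70.1406
  (20 - 31.375)^2 = 129.3906
  (31 - 31.375)^2 = 0.1406
  (32 - 31.375)^2 = 0.3906
  (20 - 31.375)^2 = 129.3906
  (38 - 31.375)^2 = 43.8906
  (41 - 31.375)^2 = 92.6406
Step 3: Sum of squared deviations = 679.875
Step 4: Population variance = 679.875 / 8 = 84.9844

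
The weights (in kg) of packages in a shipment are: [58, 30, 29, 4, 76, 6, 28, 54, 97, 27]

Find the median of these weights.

29.5

Step 1: Sort the data in ascending order: [4, 6, 27, 28, 29, 30, 54, 58, 76, 97]
Step 2: The number of values is n = 10.
Step 3: Since n is even, the median is the average of positions 5 and 6:
  Median = (29 + 30) / 2 = 29.5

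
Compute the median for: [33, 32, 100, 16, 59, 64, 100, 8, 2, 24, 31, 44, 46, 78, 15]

33

Step 1: Sort the data in ascending order: [2, 8, 15, 16, 24, 31, 32, 33, 44, 46, 59, 64, 78, 100, 100]
Step 2: The number of values is n = 15.
Step 3: Since n is odd, the median is the middle value at position 8: 33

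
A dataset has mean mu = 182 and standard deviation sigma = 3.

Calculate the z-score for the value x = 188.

2

Step 1: Recall the z-score formula: z = (x - mu) / sigma
Step 2: Substitute values: z = (188 - 182) / 3
Step 3: z = 6 / 3 = 2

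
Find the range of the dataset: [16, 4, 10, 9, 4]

12

Step 1: Identify the maximum value: max = 16
Step 2: Identify the minimum value: min = 4
Step 3: Range = max - min = 16 - 4 = 12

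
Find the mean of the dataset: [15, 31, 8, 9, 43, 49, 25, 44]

28

Step 1: Sum all values: 15 + 31 + 8 + 9 + 43 + 49 + 25 + 44 = 224
Step 2: Count the number of values: n = 8
Step 3: Mean = sum / n = 224 / 8 = 28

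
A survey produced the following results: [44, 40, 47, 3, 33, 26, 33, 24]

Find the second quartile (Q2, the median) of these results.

33

Step 1: Sort the data: [3, 24, 26, 33, 33, 40, 44, 47]
Step 2: n = 8
Step 3: Q2 is the median. Since n is even, it is the average of the values at positions 4 and 5:
  Q2 = (33 + 33) / 2 = 33
Step 4: Q2 = 33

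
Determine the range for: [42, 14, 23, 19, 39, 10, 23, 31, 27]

32

Step 1: Identify the maximum value: max = 42
Step 2: Identify the minimum value: min = 10
Step 3: Range = max - min = 42 - 10 = 32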